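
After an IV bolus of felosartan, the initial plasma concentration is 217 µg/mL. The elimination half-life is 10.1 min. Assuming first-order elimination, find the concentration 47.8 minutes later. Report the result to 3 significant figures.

k = ln 2 / 10.1 = 0.06863 min⁻¹
C(t) = C₀ e^(−kt) = 217 × e^(−0.06863 × 47.8) = 217 × e^(−3.280) = 217 × 0.03761 ≈ 8.16 µg/mL

8.16 µg/mL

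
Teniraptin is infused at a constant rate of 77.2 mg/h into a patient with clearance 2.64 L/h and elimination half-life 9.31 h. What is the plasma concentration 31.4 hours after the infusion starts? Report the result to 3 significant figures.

Css = rate / CL = 77.2 / 2.64 = 29.24 µg/mL
k = ln 2 / 9.31 = 0.07445 h⁻¹
C(t) = Css (1 − e^(−kt)) = 29.24 × (1 − e^(−2.338)) = 29.24 × 0.9035 ≈ 26.4 µg/mL

26.4 µg/mL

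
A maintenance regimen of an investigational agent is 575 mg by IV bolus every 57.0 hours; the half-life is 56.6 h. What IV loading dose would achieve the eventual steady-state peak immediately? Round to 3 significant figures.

1140 mg

k = ln 2 / 56.6 = 0.01225 h⁻¹
Accumulation ratio R = 1 / (1 − e^(−kτ)) = 1 / (1 − e^(−0.01225×57.0)) = 1 / (1 − 0.4976) = 1.990
Loading dose = maintenance dose × R = 575 × 1.990 ≈ 1140 mg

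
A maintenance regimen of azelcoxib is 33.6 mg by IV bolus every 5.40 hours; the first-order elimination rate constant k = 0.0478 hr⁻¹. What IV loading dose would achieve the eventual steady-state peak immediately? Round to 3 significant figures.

148 mg

Accumulation ratio R = 1 / (1 − e^(−kτ)) = 1 / (1 − e^(−0.04780×5.40)) = 1 / (1 − 0.7725) = 4.396
Loading dose = maintenance dose × R = 33.6 × 4.396 ≈ 148 mg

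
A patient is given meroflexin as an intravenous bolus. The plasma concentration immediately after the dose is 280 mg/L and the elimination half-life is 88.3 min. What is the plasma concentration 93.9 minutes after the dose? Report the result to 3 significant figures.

134 mg/L

k = ln 2 / 88.3 = 0.007850 min⁻¹
93.9 min is 1.063 half-lives, so C = 280 × (1/2)^1.063 = 280 × 0.4785 ≈ 134 mg/L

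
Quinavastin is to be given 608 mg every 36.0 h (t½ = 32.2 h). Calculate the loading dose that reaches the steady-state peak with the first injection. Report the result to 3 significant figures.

1130 mg

k = ln 2 / 32.2 = 0.02153 h⁻¹
Accumulation ratio R = 1 / (1 − e^(−kτ)) = 1 / (1 − e^(−0.02153×36.0)) = 1 / (1 − 0.4607) = 1.854
Loading dose = maintenance dose × R = 608 × 1.854 ≈ 1130 mg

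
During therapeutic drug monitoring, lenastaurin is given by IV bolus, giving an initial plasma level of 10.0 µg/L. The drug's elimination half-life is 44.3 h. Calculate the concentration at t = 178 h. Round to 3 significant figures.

0.617 µg/L

k = ln 2 / 44.3 = 0.01565 h⁻¹
178 h is 4.018 half-lives, so C = 10.0 × (1/2)^4.018 = 10.0 × 0.06172 ≈ 0.617 µg/L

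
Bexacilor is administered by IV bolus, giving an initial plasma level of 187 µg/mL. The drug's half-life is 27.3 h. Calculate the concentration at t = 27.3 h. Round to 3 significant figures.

93.5 µg/mL

k = ln 2 / 27.3 = 0.02539 h⁻¹
C(t) = C₀ e^(−kt) = 187 × e^(−0.02539 × 27.3) = 187 × e^(−0.6931) = 187 × 0.5000 ≈ 93.5 µg/mL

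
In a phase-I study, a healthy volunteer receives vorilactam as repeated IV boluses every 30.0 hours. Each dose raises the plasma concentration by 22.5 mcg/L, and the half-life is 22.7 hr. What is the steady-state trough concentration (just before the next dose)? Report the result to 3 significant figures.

k = ln 2 / 22.7 = 0.03054 hr⁻¹
Fraction remaining after one interval: e^(−kτ) = e^(−0.03054 × 30.0) = 0.4001
R = 1 / (1 − 0.4001) = 1.667
Css,max = 22.5 × 1.667 = 37.51 mcg/L
Css,min = Css,max × e^(−kτ) = 37.51 × 0.4001 ≈ 15.0 mcg/L

15.0 mcg/L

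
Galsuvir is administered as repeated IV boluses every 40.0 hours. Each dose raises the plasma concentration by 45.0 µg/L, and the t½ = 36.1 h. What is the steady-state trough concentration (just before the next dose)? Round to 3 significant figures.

k = ln 2 / 36.1 = 0.01920 h⁻¹
Fraction remaining after one interval: e^(−kτ) = e^(−0.01920 × 40.0) = 0.4639
R = 1 / (1 − 0.4639) = 1.865
Css,max = 45.0 × 1.865 = 83.94 µg/L
Css,min = Css,max × e^(−kτ) = 83.94 × 0.4639 ≈ 38.9 µg/L

38.9 µg/L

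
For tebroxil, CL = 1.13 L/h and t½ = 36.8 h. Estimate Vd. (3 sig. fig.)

k = ln 2 / t½ = ln 2 / 36.8 = 0.01884 h⁻¹
V = CL / k = 1.13 / 0.01884 ≈ 60.0 L

60.0 L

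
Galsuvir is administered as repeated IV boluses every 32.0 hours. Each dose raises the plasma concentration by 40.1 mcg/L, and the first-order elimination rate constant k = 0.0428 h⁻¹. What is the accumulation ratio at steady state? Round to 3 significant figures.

1.34

Fraction remaining after one interval: e^(−kτ) = e^(−0.04280 × 32.0) = 0.2542
R = 1 / (1 − 0.2542) = 1 / 0.7458 ≈ 1.34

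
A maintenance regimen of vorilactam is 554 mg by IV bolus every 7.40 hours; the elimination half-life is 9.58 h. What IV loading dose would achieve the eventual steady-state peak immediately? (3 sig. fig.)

k = ln 2 / 9.58 = 0.07235 h⁻¹
Accumulation ratio R = 1 / (1 − e^(−kτ)) = 1 / (1 − e^(−0.07235×7.40)) = 1 / (1 − 0.5854) = 2.412
Loading dose = maintenance dose × R = 554 × 2.412 ≈ 1340 mg

1340 mg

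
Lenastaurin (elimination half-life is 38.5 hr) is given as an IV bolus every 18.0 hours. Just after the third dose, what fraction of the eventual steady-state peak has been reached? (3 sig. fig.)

k = ln 2 / 38.5 = 0.01800 hr⁻¹
f_n = 1 − e^(−nkτ) = 1 − e^(−3 × 0.01800 × 18.0) = 1 − e^(−0.9722) = 1 − 0.3782 ≈ 0.622

0.622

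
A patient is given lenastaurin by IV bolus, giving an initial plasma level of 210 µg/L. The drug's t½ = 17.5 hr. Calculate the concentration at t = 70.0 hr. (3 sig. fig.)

13.1 µg/L

k = ln 2 / 17.5 = 0.03961 hr⁻¹
C(t) = C₀ e^(−kt) = 210 × e^(−0.03961 × 70.0) = 210 × e^(−2.773) = 210 × 0.06250 ≈ 13.1 µg/L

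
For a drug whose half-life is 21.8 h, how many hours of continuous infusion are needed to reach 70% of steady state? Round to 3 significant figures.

37.9 hours

k = ln 2 / 21.8 = 0.03180 h⁻¹
f = 1 − e^(−kt)  ⇒  t = −ln(1 − f) / k
t = −ln(1 − 0.7) / 0.03180 = 1.204 / 0.03180 ≈ 37.9 hours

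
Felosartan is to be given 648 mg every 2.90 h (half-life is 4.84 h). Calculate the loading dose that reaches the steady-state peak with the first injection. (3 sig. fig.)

k = ln 2 / 4.84 = 0.1432 h⁻¹
Accumulation ratio R = 1 / (1 − e^(−kτ)) = 1 / (1 − e^(−0.1432×2.90)) = 1 / (1 − 0.6601) = 2.942
Loading dose = maintenance dose × R = 648 × 2.942 ≈ 1910 mg

1910 mg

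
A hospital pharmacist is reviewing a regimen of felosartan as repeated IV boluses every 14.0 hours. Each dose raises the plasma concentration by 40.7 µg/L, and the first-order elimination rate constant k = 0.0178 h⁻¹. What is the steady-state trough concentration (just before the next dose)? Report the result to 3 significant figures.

Fraction remaining after one interval: e^(−kτ) = e^(−0.01780 × 14.0) = 0.7794
R = 1 / (1 − 0.7794) = 4.534
Css,max = 40.7 × 4.534 = 184.5 µg/L
Css,min = Css,max × e^(−kτ) = 184.5 × 0.7794 ≈ 144 µg/L

144 µg/L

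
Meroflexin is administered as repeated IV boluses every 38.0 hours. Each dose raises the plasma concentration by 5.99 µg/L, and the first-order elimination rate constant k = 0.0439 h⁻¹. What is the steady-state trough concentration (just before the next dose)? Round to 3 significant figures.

1.39 µg/L

Fraction remaining after one interval: e^(−kτ) = e^(−0.04390 × 38.0) = 0.1886
R = 1 / (1 − 0.1886) = 1.232
Css,max = 5.99 × 1.232 = 7.382 µg/L
Css,min = Css,max × e^(−kτ) = 7.382 × 0.1886 ≈ 1.39 µg/L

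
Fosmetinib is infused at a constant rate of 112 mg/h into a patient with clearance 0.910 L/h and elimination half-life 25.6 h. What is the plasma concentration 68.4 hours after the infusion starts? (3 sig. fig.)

Css = rate / CL = 112 / 0.910 = 123.1 µg/mL
k = ln 2 / 25.6 = 0.02708 h⁻¹
C(t) = Css (1 − e^(−kt)) = 123.1 × (1 − e^(−1.852)) = 123.1 × 0.8431 ≈ 104 µg/mL

104 µg/mL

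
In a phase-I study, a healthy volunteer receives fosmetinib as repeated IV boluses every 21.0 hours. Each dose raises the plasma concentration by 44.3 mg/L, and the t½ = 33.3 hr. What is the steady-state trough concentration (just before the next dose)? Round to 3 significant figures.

80.8 mg/L

k = ln 2 / 33.3 = 0.02082 hr⁻¹
Fraction remaining after one interval: e^(−kτ) = e^(−0.02082 × 21.0) = 0.6459
R = 1 / (1 − 0.6459) = 2.824
Css,max = 44.3 × 2.824 = 125.1 mg/L
Css,min = Css,max × e^(−kτ) = 125.1 × 0.6459 ≈ 80.8 mg/L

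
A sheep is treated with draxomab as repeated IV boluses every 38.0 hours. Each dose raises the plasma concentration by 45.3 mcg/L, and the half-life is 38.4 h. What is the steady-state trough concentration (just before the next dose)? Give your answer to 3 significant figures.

46.0 mcg/L

k = ln 2 / 38.4 = 0.01805 h⁻¹
Fraction remaining after one interval: e^(−kτ) = e^(−0.01805 × 38.0) = 0.5036
R = 1 / (1 − 0.5036) = 2.015
Css,max = 45.3 × 2.015 = 91.26 mcg/L
Css,min = Css,max × e^(−kτ) = 91.26 × 0.5036 ≈ 46.0 mcg/L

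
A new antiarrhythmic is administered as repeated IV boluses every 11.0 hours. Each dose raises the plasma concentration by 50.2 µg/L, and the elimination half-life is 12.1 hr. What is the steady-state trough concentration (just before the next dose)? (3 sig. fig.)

57.2 µg/L

k = ln 2 / 12.1 = 0.05728 hr⁻¹
Fraction remaining after one interval: e^(−kτ) = e^(−0.05728 × 11.0) = 0.5325
R = 1 / (1 − 0.5325) = 2.139
Css,max = 50.2 × 2.139 = 107.4 µg/L
Css,min = Css,max × e^(−kτ) = 107.4 × 0.5325 ≈ 57.2 µg/L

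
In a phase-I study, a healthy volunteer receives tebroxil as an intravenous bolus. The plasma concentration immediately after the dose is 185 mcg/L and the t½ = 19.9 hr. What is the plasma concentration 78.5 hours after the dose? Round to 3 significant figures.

k = ln 2 / 19.9 = 0.03483 hr⁻¹
78.5 hr is 3.945 half-lives, so C = 185 × (1/2)^3.945 = 185 × 0.06494 ≈ 12.0 mcg/L

12.0 mcg/L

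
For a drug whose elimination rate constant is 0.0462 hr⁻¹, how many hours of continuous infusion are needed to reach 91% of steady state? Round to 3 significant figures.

f = 1 − e^(−kt)  ⇒  t = −ln(1 − f) / k
t = −ln(1 − 0.91) / 0.04620 = 2.408 / 0.04620 ≈ 52.1 hours

52.1 hours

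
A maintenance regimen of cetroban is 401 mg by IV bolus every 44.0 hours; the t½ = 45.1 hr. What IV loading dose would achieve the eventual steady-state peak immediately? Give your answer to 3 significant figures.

k = ln 2 / 45.1 = 0.01537 hr⁻¹
Accumulation ratio R = 1 / (1 − e^(−kτ)) = 1 / (1 − e^(−0.01537×44.0)) = 1 / (1 − 0.5085) = 2.035
Loading dose = maintenance dose × R = 401 × 2.035 ≈ 816 mg

816 mg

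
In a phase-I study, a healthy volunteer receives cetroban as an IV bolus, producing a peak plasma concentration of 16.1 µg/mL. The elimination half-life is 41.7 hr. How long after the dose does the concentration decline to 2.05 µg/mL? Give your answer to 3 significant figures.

124 hours

k = ln 2 / 41.7 = 0.01662 hr⁻¹
C(t) = C₀ e^(−kt)  ⇒  t = ln(C₀/C) / k
t = ln(16.1/2.05) / 0.01662 = 2.061 / 0.01662 ≈ 124 hours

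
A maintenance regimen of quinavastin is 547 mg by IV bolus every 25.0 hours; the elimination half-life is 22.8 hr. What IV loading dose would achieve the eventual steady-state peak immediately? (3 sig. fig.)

k = ln 2 / 22.8 = 0.03040 hr⁻¹
Accumulation ratio R = 1 / (1 − e^(−kτ)) = 1 / (1 − e^(−0.03040×25.0)) = 1 / (1 − 0.4677) = 1.878
Loading dose = maintenance dose × R = 547 × 1.878 ≈ 1030 mg

1030 mg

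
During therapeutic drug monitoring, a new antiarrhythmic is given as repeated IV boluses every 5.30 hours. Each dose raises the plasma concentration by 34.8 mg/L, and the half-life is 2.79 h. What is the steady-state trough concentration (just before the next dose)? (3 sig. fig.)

12.7 mg/L

k = ln 2 / 2.79 = 0.2484 h⁻¹
Fraction remaining after one interval: e^(−kτ) = e^(−0.2484 × 5.30) = 0.2680
R = 1 / (1 − 0.2680) = 1.366
Css,max = 34.8 × 1.366 = 47.54 mg/L
Css,min = Css,max × e^(−kτ) = 47.54 × 0.2680 ≈ 12.7 mg/L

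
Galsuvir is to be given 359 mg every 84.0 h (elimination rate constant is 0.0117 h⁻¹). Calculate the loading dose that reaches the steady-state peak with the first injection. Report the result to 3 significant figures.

Accumulation ratio R = 1 / (1 − e^(−kτ)) = 1 / (1 − e^(−0.01170×84.0)) = 1 / (1 − 0.3743) = 1.598
Loading dose = maintenance dose × R = 359 × 1.598 ≈ 574 mg

574 mg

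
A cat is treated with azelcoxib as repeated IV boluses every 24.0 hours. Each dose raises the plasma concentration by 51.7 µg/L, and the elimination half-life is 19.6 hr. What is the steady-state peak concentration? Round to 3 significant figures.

k = ln 2 / 19.6 = 0.03536 hr⁻¹
Fraction remaining after one interval: e^(−kτ) = e^(−0.03536 × 24.0) = 0.4279
R = 1 / (1 − 0.4279) = 1.748
Css,max = 51.7 × 1.748 ≈ 90.4 µg/L

90.4 µg/L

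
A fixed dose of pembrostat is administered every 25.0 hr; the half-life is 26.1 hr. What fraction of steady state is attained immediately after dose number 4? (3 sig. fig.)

0.930

k = ln 2 / 26.1 = 0.02656 hr⁻¹
f_n = 1 − e^(−nkτ) = 1 − e^(−4 × 0.02656 × 25.0) = 1 − e^(−2.656) = 1 − 0.07025 ≈ 0.930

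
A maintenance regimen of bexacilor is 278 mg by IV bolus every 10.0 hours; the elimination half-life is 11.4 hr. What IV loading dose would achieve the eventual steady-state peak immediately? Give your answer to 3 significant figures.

610 mg

k = ln 2 / 11.4 = 0.06080 hr⁻¹
Accumulation ratio R = 1 / (1 − e^(−kτ)) = 1 / (1 − e^(−0.06080×10.0)) = 1 / (1 − 0.5444) = 2.195
Loading dose = maintenance dose × R = 278 × 2.195 ≈ 610 mg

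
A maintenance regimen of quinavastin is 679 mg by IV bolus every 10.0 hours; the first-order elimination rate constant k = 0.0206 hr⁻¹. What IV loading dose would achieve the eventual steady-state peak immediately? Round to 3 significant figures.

Accumulation ratio R = 1 / (1 − e^(−kτ)) = 1 / (1 − e^(−0.02060×10.0)) = 1 / (1 − 0.8138) = 5.372
Loading dose = maintenance dose × R = 679 × 5.372 ≈ 3650 mg

3650 mg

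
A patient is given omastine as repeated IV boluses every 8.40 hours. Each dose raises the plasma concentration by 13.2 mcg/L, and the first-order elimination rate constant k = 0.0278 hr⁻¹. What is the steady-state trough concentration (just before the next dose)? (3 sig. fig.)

Fraction remaining after one interval: e^(−kτ) = e^(−0.02780 × 8.40) = 0.7917
R = 1 / (1 − 0.7917) = 4.802
Css,max = 13.2 × 4.802 = 63.38 mcg/L
Css,min = Css,max × e^(−kτ) = 63.38 × 0.7917 ≈ 50.2 mcg/L

50.2 mcg/L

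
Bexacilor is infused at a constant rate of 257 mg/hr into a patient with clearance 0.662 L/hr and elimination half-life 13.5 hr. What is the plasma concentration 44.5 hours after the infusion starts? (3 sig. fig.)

Css = rate / CL = 257 / 0.662 = 388.2 µg/mL
k = ln 2 / 13.5 = 0.05134 hr⁻¹
C(t) = Css (1 − e^(−kt)) = 388.2 × (1 − e^(−2.285)) = 388.2 × 0.8982 ≈ 349 µg/mL

349 µg/mL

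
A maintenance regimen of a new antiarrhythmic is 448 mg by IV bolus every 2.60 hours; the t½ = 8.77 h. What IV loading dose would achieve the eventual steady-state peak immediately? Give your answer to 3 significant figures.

k = ln 2 / 8.77 = 0.07904 h⁻¹
Accumulation ratio R = 1 / (1 − e^(−kτ)) = 1 / (1 − e^(−0.07904×2.60)) = 1 / (1 − 0.8142) = 5.383
Loading dose = maintenance dose × R = 448 × 5.383 ≈ 2410 mg

2410 mg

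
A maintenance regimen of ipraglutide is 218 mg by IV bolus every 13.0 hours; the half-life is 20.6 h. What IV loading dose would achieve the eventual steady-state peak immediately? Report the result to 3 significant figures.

k = ln 2 / 20.6 = 0.03365 h⁻¹
Accumulation ratio R = 1 / (1 − e^(−kτ)) = 1 / (1 − e^(−0.03365×13.0)) = 1 / (1 − 0.6457) = 2.822
Loading dose = maintenance dose × R = 218 × 2.822 ≈ 615 mg

615 mg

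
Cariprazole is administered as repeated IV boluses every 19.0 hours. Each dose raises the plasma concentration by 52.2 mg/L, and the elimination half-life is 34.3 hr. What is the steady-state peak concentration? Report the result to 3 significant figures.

164 mg/L

k = ln 2 / 34.3 = 0.02021 hr⁻¹
Fraction remaining after one interval: e^(−kτ) = e^(−0.02021 × 19.0) = 0.6812
R = 1 / (1 − 0.6812) = 3.136
Css,max = 52.2 × 3.136 ≈ 164 mg/L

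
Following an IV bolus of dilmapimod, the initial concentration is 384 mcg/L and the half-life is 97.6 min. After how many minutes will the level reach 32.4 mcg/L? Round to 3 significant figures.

348 minutes

k = ln 2 / 97.6 = 0.007102 min⁻¹
C(t) = C₀ e^(−kt)  ⇒  t = ln(C₀/C) / k
t = ln(384/32.4) / 0.007102 = 2.472 / 0.007102 ≈ 348 minutes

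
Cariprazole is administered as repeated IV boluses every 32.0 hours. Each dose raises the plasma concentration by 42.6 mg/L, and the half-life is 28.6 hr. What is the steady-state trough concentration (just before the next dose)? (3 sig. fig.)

k = ln 2 / 28.6 = 0.02424 hr⁻¹
Fraction remaining after one interval: e^(−kτ) = e^(−0.02424 × 32.0) = 0.4605
R = 1 / (1 − 0.4605) = 1.853
Css,max = 42.6 × 1.853 = 78.95 mg/L
Css,min = Css,max × e^(−kτ) = 78.95 × 0.4605 ≈ 36.4 mg/L

36.4 mg/L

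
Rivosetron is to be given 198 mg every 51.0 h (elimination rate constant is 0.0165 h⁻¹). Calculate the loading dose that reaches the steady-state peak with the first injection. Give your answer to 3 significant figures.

348 mg

Accumulation ratio R = 1 / (1 − e^(−kτ)) = 1 / (1 − e^(−0.01650×51.0)) = 1 / (1 − 0.4311) = 1.758
Loading dose = maintenance dose × R = 198 × 1.758 ≈ 348 mg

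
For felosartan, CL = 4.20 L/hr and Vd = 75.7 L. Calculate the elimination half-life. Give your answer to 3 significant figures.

k = CL / V = 4.20 / 75.7 = 0.05548 hr⁻¹
t½ = ln 2 / k = ln 2 / 0.05548 ≈ 12.5 hours

12.5 hours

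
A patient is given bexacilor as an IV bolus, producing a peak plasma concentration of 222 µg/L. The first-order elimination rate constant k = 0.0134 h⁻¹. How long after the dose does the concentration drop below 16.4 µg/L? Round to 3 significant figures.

194 hours

C(t) = C₀ e^(−kt)  ⇒  t = ln(C₀/C) / k
t = ln(222/16.4) / 0.01340 = 2.605 / 0.01340 ≈ 194 hours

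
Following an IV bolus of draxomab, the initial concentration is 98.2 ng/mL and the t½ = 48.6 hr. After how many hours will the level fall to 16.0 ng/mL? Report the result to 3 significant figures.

127 hours

k = ln 2 / 48.6 = 0.01426 hr⁻¹
C(t) = C₀ e^(−kt)  ⇒  t = ln(C₀/C) / k
t = ln(98.2/16.0) / 0.01426 = 1.814 / 0.01426 ≈ 127 hours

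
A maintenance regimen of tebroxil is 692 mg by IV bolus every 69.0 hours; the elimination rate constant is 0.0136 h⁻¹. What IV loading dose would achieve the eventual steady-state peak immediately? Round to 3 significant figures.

1140 mg

Accumulation ratio R = 1 / (1 − e^(−kτ)) = 1 / (1 − e^(−0.01360×69.0)) = 1 / (1 − 0.3913) = 1.643
Loading dose = maintenance dose × R = 692 × 1.643 ≈ 1140 mg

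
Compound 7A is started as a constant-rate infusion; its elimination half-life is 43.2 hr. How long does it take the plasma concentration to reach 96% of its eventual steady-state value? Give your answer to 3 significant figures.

k = ln 2 / 43.2 = 0.01605 hr⁻¹
f = 1 − e^(−kt)  ⇒  t = −ln(1 − f) / k
t = −ln(1 − 0.96) / 0.01605 = 3.219 / 0.01605 ≈ 201 hours

201 hours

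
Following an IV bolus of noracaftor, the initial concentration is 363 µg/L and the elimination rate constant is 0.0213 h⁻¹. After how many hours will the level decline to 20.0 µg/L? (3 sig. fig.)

136 hours

C(t) = C₀ e^(−kt)  ⇒  t = ln(C₀/C) / k
t = ln(363/20.0) / 0.02130 = 2.899 / 0.02130 ≈ 136 hours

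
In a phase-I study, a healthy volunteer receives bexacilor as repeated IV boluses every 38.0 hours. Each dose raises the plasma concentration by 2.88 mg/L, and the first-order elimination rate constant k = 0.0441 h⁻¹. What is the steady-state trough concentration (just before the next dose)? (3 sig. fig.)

0.663 mg/L

Fraction remaining after one interval: e^(−kτ) = e^(−0.04410 × 38.0) = 0.1872
R = 1 / (1 − 0.1872) = 1.230
Css,max = 2.88 × 1.230 = 3.543 mg/L
Css,min = Css,max × e^(−kτ) = 3.543 × 0.1872 ≈ 0.663 mg/L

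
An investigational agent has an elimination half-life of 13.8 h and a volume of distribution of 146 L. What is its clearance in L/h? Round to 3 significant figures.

7.33 L/h

k = ln 2 / t½ = ln 2 / 13.8 = 0.05023 h⁻¹
CL = k · V = 0.05023 × 146 ≈ 7.33 L/h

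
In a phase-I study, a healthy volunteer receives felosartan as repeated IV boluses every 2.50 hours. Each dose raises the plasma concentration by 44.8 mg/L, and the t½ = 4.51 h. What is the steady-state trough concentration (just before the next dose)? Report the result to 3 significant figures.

95.6 mg/L

k = ln 2 / 4.51 = 0.1537 h⁻¹
Fraction remaining after one interval: e^(−kτ) = e^(−0.1537 × 2.50) = 0.6810
R = 1 / (1 − 0.6810) = 3.135
Css,max = 44.8 × 3.135 = 140.4 mg/L
Css,min = Css,max × e^(−kτ) = 140.4 × 0.6810 ≈ 95.6 mg/L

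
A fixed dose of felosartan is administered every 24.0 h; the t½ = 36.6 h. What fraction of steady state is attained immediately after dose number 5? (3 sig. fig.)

k = ln 2 / 36.6 = 0.01894 h⁻¹
f_n = 1 − e^(−nkτ) = 1 − e^(−5 × 0.01894 × 24.0) = 1 − e^(−2.273) = 1 − 0.1030 ≈ 0.897

0.897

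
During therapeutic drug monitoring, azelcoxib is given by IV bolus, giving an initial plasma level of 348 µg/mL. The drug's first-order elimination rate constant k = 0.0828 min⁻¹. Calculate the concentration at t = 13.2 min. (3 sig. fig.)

117 µg/mL

C(t) = C₀ e^(−kt) = 348 × e^(−0.08280 × 13.2) = 348 × e^(−1.093) = 348 × 0.3352 ≈ 117 µg/mL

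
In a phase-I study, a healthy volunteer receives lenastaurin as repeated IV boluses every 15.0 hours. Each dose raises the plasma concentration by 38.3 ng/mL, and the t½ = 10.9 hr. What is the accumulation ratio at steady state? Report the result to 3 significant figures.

1.63

k = ln 2 / 10.9 = 0.06359 hr⁻¹
Fraction remaining after one interval: e^(−kτ) = e^(−0.06359 × 15.0) = 0.3852
R = 1 / (1 − 0.3852) = 1 / 0.6148 ≈ 1.63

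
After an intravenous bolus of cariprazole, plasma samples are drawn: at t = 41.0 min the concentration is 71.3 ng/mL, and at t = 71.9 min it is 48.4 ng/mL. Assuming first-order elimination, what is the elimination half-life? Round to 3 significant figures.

k = ln(C₁/C₂) / (t₂ − t₁) = ln(71.3/48.4) / (71.9 − 41.0)
  = 0.3874 / 30.90 = 0.01254 min⁻¹
t½ = ln 2 / k = ln 2 / 0.01254 ≈ 55.3 minutes

55.3 minutes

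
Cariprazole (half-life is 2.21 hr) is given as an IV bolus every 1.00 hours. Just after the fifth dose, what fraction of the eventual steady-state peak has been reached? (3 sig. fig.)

k = ln 2 / 2.21 = 0.3136 hr⁻¹
f_n = 1 − e^(−nkτ) = 1 − e^(−5 × 0.3136 × 1.00) = 1 − e^(−1.568) = 1 − 0.2084 ≈ 0.792

0.792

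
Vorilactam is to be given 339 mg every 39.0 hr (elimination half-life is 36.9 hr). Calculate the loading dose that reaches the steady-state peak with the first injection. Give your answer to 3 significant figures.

653 mg

k = ln 2 / 36.9 = 0.01878 hr⁻¹
Accumulation ratio R = 1 / (1 − e^(−kτ)) = 1 / (1 − e^(−0.01878×39.0)) = 1 / (1 − 0.4807) = 1.926
Loading dose = maintenance dose × R = 339 × 1.926 ≈ 653 mg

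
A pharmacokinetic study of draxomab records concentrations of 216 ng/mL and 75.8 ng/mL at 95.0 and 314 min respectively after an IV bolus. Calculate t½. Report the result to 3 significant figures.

145 minutes

k = ln(C₁/C₂) / (t₂ − t₁) = ln(216/75.8) / (314 − 95.0)
  = 1.047 / 219.0 = 0.004782 min⁻¹
t½ = ln 2 / k = ln 2 / 0.004782 ≈ 145 minutes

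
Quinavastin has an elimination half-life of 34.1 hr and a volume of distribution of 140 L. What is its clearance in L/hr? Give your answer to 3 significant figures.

k = ln 2 / t½ = ln 2 / 34.1 = 0.02033 hr⁻¹
CL = k · V = 0.02033 × 140 ≈ 2.85 L/hr

2.85 L/hr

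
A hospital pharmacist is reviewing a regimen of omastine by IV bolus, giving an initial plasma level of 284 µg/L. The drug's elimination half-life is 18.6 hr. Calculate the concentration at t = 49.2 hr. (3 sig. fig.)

45.4 µg/L

k = ln 2 / 18.6 = 0.03727 hr⁻¹
C(t) = C₀ e^(−kt) = 284 × e^(−0.03727 × 49.2) = 284 × e^(−1.833) = 284 × 0.1599 ≈ 45.4 µg/L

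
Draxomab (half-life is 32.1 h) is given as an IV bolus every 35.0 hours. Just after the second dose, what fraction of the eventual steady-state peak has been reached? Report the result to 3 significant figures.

0.779

k = ln 2 / 32.1 = 0.02159 h⁻¹
f_n = 1 − e^(−nkτ) = 1 − e^(−2 × 0.02159 × 35.0) = 1 − e^(−1.512) = 1 − 0.2206 ≈ 0.779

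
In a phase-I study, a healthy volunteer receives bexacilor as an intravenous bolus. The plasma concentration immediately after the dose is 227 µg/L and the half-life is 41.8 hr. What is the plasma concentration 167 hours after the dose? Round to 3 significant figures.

k = ln 2 / 41.8 = 0.01658 hr⁻¹
C(t) = C₀ e^(−kt) = 227 × e^(−0.01658 × 167) = 227 × e^(−2.769) = 227 × 0.06271 ≈ 14.2 µg/L

14.2 µg/L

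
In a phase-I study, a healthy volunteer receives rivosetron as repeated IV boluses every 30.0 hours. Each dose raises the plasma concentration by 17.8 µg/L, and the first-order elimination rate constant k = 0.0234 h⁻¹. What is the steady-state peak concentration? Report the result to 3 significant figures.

Fraction remaining after one interval: e^(−kτ) = e^(−0.02340 × 30.0) = 0.4956
R = 1 / (1 − 0.4956) = 1.983
Css,max = 17.8 × 1.983 ≈ 35.3 µg/L

35.3 µg/L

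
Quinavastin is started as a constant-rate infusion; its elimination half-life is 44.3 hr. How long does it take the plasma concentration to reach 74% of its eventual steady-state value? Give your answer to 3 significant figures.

k = ln 2 / 44.3 = 0.01565 hr⁻¹
f = 1 − e^(−kt)  ⇒  t = −ln(1 − f) / k
t = −ln(1 − 0.74) / 0.01565 = 1.347 / 0.01565 ≈ 86.1 hours

86.1 hours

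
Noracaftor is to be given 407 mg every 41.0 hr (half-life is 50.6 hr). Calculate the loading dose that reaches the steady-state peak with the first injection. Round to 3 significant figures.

k = ln 2 / 50.6 = 0.01370 hr⁻¹
Accumulation ratio R = 1 / (1 − e^(−kτ)) = 1 / (1 − e^(−0.01370×41.0)) = 1 / (1 − 0.5703) = 2.327
Loading dose = maintenance dose × R = 407 × 2.327 ≈ 947 mg

947 mg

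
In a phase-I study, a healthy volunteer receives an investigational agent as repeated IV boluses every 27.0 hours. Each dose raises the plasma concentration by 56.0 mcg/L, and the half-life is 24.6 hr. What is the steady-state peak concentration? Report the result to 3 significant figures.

k = ln 2 / 24.6 = 0.02818 hr⁻¹
Fraction remaining after one interval: e^(−kτ) = e^(−0.02818 × 27.0) = 0.4673
R = 1 / (1 − 0.4673) = 1.877
Css,max = 56.0 × 1.877 ≈ 105 mcg/L

105 mcg/L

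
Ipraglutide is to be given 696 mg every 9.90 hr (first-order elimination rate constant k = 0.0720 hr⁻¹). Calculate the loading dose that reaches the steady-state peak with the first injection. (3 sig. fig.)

1370 mg

Accumulation ratio R = 1 / (1 − e^(−kτ)) = 1 / (1 − e^(−0.07200×9.90)) = 1 / (1 − 0.4903) = 1.962
Loading dose = maintenance dose × R = 696 × 1.962 ≈ 1370 mg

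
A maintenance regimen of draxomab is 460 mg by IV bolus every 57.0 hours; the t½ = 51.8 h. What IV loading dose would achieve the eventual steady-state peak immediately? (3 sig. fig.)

862 mg

k = ln 2 / 51.8 = 0.01338 h⁻¹
Accumulation ratio R = 1 / (1 − e^(−kτ)) = 1 / (1 − e^(−0.01338×57.0)) = 1 / (1 − 0.4664) = 1.874
Loading dose = maintenance dose × R = 460 × 1.874 ≈ 862 mg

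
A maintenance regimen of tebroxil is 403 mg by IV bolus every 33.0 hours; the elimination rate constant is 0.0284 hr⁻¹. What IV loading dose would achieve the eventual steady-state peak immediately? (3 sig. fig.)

Accumulation ratio R = 1 / (1 − e^(−kτ)) = 1 / (1 − e^(−0.02840×33.0)) = 1 / (1 − 0.3917) = 1.644
Loading dose = maintenance dose × R = 403 × 1.644 ≈ 663 mg

663 mg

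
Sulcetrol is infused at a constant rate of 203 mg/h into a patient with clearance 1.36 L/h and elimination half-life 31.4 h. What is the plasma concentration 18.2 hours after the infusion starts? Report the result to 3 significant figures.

Css = rate / CL = 203 / 1.36 = 149.3 mg/L
k = ln 2 / 31.4 = 0.02207 h⁻¹
C(t) = Css (1 − e^(−kt)) = 149.3 × (1 − e^(−0.4018)) = 149.3 × 0.3309 ≈ 49.4 mg/L

49.4 mg/L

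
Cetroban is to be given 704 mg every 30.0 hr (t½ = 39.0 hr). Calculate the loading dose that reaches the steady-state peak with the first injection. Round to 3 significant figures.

1700 mg

k = ln 2 / 39.0 = 0.01777 hr⁻¹
Accumulation ratio R = 1 / (1 − e^(−kτ)) = 1 / (1 − e^(−0.01777×30.0)) = 1 / (1 − 0.5867) = 2.420
Loading dose = maintenance dose × R = 704 × 2.420 ≈ 1700 mg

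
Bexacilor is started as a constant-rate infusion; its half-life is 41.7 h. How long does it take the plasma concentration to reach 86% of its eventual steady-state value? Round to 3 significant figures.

k = ln 2 / 41.7 = 0.01662 h⁻¹
f = 1 − e^(−kt)  ⇒  t = −ln(1 − f) / k
t = −ln(1 − 0.86) / 0.01662 = 1.966 / 0.01662 ≈ 118 hours

118 hours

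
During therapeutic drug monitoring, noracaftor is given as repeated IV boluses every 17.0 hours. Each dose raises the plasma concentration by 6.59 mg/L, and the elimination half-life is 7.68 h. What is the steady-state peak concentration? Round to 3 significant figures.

8.40 mg/L

k = ln 2 / 7.68 = 0.09025 h⁻¹
Fraction remaining after one interval: e^(−kτ) = e^(−0.09025 × 17.0) = 0.2156
R = 1 / (1 − 0.2156) = 1.275
Css,max = 6.59 × 1.275 ≈ 8.40 mg/L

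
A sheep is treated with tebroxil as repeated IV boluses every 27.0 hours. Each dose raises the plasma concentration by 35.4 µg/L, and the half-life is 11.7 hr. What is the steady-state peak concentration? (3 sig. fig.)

44.4 µg/L

k = ln 2 / 11.7 = 0.05924 hr⁻¹
Fraction remaining after one interval: e^(−kτ) = e^(−0.05924 × 27.0) = 0.2020
R = 1 / (1 − 0.2020) = 1.253
Css,max = 35.4 × 1.253 ≈ 44.4 µg/L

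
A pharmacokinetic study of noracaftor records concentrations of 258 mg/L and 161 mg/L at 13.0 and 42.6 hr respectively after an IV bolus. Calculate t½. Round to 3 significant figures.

k = ln(C₁/C₂) / (t₂ − t₁) = ln(258/161) / (42.6 − 13.0)
  = 0.4716 / 29.60 = 0.01593 hr⁻¹
t½ = ln 2 / k = ln 2 / 0.01593 ≈ 43.5 hours

43.5 hours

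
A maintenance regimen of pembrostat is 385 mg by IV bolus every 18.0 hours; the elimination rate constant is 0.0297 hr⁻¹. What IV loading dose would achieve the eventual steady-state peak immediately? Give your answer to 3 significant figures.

930 mg

Accumulation ratio R = 1 / (1 − e^(−kτ)) = 1 / (1 − e^(−0.02970×18.0)) = 1 / (1 − 0.5859) = 2.415
Loading dose = maintenance dose × R = 385 × 2.415 ≈ 930 mg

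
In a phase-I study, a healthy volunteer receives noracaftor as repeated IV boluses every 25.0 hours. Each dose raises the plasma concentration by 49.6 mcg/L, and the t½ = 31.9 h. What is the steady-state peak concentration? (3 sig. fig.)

k = ln 2 / 31.9 = 0.02173 h⁻¹
Fraction remaining after one interval: e^(−kτ) = e^(−0.02173 × 25.0) = 0.5809
R = 1 / (1 − 0.5809) = 2.386
Css,max = 49.6 × 2.386 ≈ 118 mcg/L

118 mcg/L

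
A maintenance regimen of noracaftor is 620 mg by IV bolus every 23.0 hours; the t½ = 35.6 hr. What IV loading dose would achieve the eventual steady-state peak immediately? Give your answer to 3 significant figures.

1720 mg

k = ln 2 / 35.6 = 0.01947 hr⁻¹
Accumulation ratio R = 1 / (1 − e^(−kτ)) = 1 / (1 − e^(−0.01947×23.0)) = 1 / (1 − 0.6390) = 2.770
Loading dose = maintenance dose × R = 620 × 2.770 ≈ 1720 mg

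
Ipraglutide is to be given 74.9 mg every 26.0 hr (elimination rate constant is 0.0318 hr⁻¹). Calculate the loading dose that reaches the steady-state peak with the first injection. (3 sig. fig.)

133 mg

Accumulation ratio R = 1 / (1 − e^(−kτ)) = 1 / (1 − e^(−0.03180×26.0)) = 1 / (1 − 0.4374) = 1.778
Loading dose = maintenance dose × R = 74.9 × 1.778 ≈ 133 mg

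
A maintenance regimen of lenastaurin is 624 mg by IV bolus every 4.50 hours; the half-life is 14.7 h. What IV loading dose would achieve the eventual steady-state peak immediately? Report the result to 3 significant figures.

k = ln 2 / 14.7 = 0.04715 h⁻¹
Accumulation ratio R = 1 / (1 − e^(−kτ)) = 1 / (1 − e^(−0.04715×4.50)) = 1 / (1 − 0.8088) = 5.230
Loading dose = maintenance dose × R = 624 × 5.230 ≈ 3260 mg

3260 mg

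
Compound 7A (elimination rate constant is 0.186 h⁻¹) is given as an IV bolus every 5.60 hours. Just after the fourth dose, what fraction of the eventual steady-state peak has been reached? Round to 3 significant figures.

0.984

f_n = 1 − e^(−nkτ) = 1 − e^(−4 × 0.1860 × 5.60) = 1 − e^(−4.166) = 1 − 0.01551 ≈ 0.984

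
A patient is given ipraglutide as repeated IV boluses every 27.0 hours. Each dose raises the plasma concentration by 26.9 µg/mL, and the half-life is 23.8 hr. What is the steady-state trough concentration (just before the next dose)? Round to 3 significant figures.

k = ln 2 / 23.8 = 0.02912 hr⁻¹
Fraction remaining after one interval: e^(−kτ) = e^(−0.02912 × 27.0) = 0.4555
R = 1 / (1 − 0.4555) = 1.837
Css,max = 26.9 × 1.837 = 49.40 µg/mL
Css,min = Css,max × e^(−kτ) = 49.40 × 0.4555 ≈ 22.5 µg/mL

22.5 µg/mL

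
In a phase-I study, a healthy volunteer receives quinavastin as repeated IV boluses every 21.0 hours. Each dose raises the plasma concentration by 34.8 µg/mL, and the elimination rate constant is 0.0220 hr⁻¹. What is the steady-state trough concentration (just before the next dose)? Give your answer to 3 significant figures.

59.3 µg/mL

Fraction remaining after one interval: e^(−kτ) = e^(−0.02200 × 21.0) = 0.6300
R = 1 / (1 − 0.6300) = 2.703
Css,max = 34.8 × 2.703 = 94.06 µg/mL
Css,min = Css,max × e^(−kτ) = 94.06 × 0.6300 ≈ 59.3 µg/mL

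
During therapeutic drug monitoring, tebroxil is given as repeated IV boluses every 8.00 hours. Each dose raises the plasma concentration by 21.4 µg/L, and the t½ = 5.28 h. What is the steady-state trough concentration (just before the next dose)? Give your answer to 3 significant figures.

11.5 µg/L

k = ln 2 / 5.28 = 0.1313 h⁻¹
Fraction remaining after one interval: e^(−kτ) = e^(−0.1313 × 8.00) = 0.3499
R = 1 / (1 − 0.3499) = 1.538
Css,max = 21.4 × 1.538 = 32.92 µg/L
Css,min = Css,max × e^(−kτ) = 32.92 × 0.3499 ≈ 11.5 µg/L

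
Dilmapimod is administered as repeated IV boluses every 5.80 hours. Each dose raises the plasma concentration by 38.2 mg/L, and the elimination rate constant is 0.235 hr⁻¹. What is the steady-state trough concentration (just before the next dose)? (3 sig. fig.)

13.1 mg/L

Fraction remaining after one interval: e^(−kτ) = e^(−0.2350 × 5.80) = 0.2559
R = 1 / (1 − 0.2559) = 1.344
Css,max = 38.2 × 1.344 = 51.34 mg/L
Css,min = Css,max × e^(−kτ) = 51.34 × 0.2559 ≈ 13.1 mg/L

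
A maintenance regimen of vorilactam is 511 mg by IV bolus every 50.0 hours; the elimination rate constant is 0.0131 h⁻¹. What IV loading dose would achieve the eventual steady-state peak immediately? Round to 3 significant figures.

1060 mg

Accumulation ratio R = 1 / (1 − e^(−kτ)) = 1 / (1 − e^(−0.01310×50.0)) = 1 / (1 − 0.5194) = 2.081
Loading dose = maintenance dose × R = 511 × 2.081 ≈ 1060 mg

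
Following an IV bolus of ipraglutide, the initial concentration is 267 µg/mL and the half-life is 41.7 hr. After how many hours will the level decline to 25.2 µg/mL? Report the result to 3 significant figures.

k = ln 2 / 41.7 = 0.01662 hr⁻¹
C(t) = C₀ e^(−kt)  ⇒  t = ln(C₀/C) / k
t = ln(267/25.2) / 0.01662 = 2.360 / 0.01662 ≈ 142 hours

142 hours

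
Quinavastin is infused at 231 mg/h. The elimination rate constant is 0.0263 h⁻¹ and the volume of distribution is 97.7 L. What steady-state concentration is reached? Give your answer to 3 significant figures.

CL = k · V = 0.0263 × 97.7 = 2.570 L/h
Css = rate / CL = 231 / 2.570 ≈ 89.9 µg/mL

89.9 µg/mL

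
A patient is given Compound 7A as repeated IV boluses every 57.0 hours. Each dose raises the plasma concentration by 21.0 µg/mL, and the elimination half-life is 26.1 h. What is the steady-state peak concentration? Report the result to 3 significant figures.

k = ln 2 / 26.1 = 0.02656 h⁻¹
Fraction remaining after one interval: e^(−kτ) = e^(−0.02656 × 57.0) = 0.2201
R = 1 / (1 − 0.2201) = 1.282
Css,max = 21.0 × 1.282 ≈ 26.9 µg/mL

26.9 µg/mL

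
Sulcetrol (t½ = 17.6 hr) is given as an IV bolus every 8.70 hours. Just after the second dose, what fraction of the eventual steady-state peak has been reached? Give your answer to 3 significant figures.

0.496

k = ln 2 / 17.6 = 0.03938 hr⁻¹
f_n = 1 − e^(−nkτ) = 1 − e^(−2 × 0.03938 × 8.70) = 1 − e^(−0.6853) = 1 − 0.5040 ≈ 0.496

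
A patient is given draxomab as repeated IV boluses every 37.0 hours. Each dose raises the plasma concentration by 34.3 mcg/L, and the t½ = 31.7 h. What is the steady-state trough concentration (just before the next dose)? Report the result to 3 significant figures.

27.5 mcg/L

k = ln 2 / 31.7 = 0.02187 h⁻¹
Fraction remaining after one interval: e^(−kτ) = e^(−0.02187 × 37.0) = 0.4453
R = 1 / (1 − 0.4453) = 1.803
Css,max = 34.3 × 1.803 = 61.83 mcg/L
Css,min = Css,max × e^(−kτ) = 61.83 × 0.4453 ≈ 27.5 mcg/L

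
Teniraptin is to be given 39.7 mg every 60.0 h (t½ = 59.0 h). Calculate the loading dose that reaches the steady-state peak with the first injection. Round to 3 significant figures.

k = ln 2 / 59.0 = 0.01175 h⁻¹
Accumulation ratio R = 1 / (1 − e^(−kτ)) = 1 / (1 − e^(−0.01175×60.0)) = 1 / (1 − 0.4942) = 1.977
Loading dose = maintenance dose × R = 39.7 × 1.977 ≈ 78.5 mg

78.5 mg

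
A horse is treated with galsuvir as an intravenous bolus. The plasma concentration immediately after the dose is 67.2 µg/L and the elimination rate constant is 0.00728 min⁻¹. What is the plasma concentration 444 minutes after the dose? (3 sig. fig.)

2.65 µg/L

C(t) = C₀ e^(−kt) = 67.2 × e^(−0.007280 × 444) = 67.2 × e^(−3.232) = 67.2 × 0.03947 ≈ 2.65 µg/L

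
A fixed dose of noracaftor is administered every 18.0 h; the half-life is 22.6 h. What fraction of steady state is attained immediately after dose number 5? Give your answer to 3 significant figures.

0.937

k = ln 2 / 22.6 = 0.03067 h⁻¹
f_n = 1 − e^(−nkτ) = 1 − e^(−5 × 0.03067 × 18.0) = 1 − e^(−2.760) = 1 − 0.06327 ≈ 0.937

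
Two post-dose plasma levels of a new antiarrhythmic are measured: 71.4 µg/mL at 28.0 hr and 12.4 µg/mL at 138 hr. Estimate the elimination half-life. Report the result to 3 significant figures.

k = ln(C₁/C₂) / (t₂ − t₁) = ln(71.4/12.4) / (138 − 28.0)
  = 1.751 / 110.0 = 0.01591 hr⁻¹
t½ = ln 2 / k = ln 2 / 0.01591 ≈ 43.6 hours

43.6 hours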